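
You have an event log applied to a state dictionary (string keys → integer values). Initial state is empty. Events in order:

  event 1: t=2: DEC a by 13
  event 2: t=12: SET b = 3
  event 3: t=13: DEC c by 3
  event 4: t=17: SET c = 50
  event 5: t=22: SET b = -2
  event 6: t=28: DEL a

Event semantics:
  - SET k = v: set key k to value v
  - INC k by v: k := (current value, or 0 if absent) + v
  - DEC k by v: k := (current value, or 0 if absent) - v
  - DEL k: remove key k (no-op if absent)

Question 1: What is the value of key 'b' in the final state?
Track key 'b' through all 6 events:
  event 1 (t=2: DEC a by 13): b unchanged
  event 2 (t=12: SET b = 3): b (absent) -> 3
  event 3 (t=13: DEC c by 3): b unchanged
  event 4 (t=17: SET c = 50): b unchanged
  event 5 (t=22: SET b = -2): b 3 -> -2
  event 6 (t=28: DEL a): b unchanged
Final: b = -2

Answer: -2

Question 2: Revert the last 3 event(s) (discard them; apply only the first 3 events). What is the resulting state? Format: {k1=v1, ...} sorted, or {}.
Keep first 3 events (discard last 3):
  after event 1 (t=2: DEC a by 13): {a=-13}
  after event 2 (t=12: SET b = 3): {a=-13, b=3}
  after event 3 (t=13: DEC c by 3): {a=-13, b=3, c=-3}

Answer: {a=-13, b=3, c=-3}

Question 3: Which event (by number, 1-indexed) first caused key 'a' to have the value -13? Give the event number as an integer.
Answer: 1

Derivation:
Looking for first event where a becomes -13:
  event 1: a (absent) -> -13  <-- first match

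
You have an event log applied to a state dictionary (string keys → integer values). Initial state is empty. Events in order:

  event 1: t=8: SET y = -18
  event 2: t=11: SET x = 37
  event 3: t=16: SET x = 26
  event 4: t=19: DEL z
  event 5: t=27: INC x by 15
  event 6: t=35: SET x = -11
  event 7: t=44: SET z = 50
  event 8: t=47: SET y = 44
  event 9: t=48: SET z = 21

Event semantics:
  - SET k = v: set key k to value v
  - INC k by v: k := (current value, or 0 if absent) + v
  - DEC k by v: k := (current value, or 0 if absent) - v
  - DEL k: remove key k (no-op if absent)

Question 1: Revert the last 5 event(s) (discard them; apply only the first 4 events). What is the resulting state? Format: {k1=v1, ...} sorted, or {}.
Keep first 4 events (discard last 5):
  after event 1 (t=8: SET y = -18): {y=-18}
  after event 2 (t=11: SET x = 37): {x=37, y=-18}
  after event 3 (t=16: SET x = 26): {x=26, y=-18}
  after event 4 (t=19: DEL z): {x=26, y=-18}

Answer: {x=26, y=-18}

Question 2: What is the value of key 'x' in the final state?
Answer: -11

Derivation:
Track key 'x' through all 9 events:
  event 1 (t=8: SET y = -18): x unchanged
  event 2 (t=11: SET x = 37): x (absent) -> 37
  event 3 (t=16: SET x = 26): x 37 -> 26
  event 4 (t=19: DEL z): x unchanged
  event 5 (t=27: INC x by 15): x 26 -> 41
  event 6 (t=35: SET x = -11): x 41 -> -11
  event 7 (t=44: SET z = 50): x unchanged
  event 8 (t=47: SET y = 44): x unchanged
  event 9 (t=48: SET z = 21): x unchanged
Final: x = -11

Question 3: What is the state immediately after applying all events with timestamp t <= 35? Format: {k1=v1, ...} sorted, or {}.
Apply events with t <= 35 (6 events):
  after event 1 (t=8: SET y = -18): {y=-18}
  after event 2 (t=11: SET x = 37): {x=37, y=-18}
  after event 3 (t=16: SET x = 26): {x=26, y=-18}
  after event 4 (t=19: DEL z): {x=26, y=-18}
  after event 5 (t=27: INC x by 15): {x=41, y=-18}
  after event 6 (t=35: SET x = -11): {x=-11, y=-18}

Answer: {x=-11, y=-18}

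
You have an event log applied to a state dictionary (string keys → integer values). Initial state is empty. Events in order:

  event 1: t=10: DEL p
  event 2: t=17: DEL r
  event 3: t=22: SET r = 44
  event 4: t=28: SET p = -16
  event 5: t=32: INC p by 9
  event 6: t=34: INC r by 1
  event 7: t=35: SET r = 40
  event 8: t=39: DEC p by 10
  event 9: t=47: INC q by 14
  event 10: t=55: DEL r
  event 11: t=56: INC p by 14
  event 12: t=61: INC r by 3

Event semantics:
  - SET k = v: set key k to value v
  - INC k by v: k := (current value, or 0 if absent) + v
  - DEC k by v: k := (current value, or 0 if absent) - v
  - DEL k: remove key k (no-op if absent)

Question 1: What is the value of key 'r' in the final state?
Track key 'r' through all 12 events:
  event 1 (t=10: DEL p): r unchanged
  event 2 (t=17: DEL r): r (absent) -> (absent)
  event 3 (t=22: SET r = 44): r (absent) -> 44
  event 4 (t=28: SET p = -16): r unchanged
  event 5 (t=32: INC p by 9): r unchanged
  event 6 (t=34: INC r by 1): r 44 -> 45
  event 7 (t=35: SET r = 40): r 45 -> 40
  event 8 (t=39: DEC p by 10): r unchanged
  event 9 (t=47: INC q by 14): r unchanged
  event 10 (t=55: DEL r): r 40 -> (absent)
  event 11 (t=56: INC p by 14): r unchanged
  event 12 (t=61: INC r by 3): r (absent) -> 3
Final: r = 3

Answer: 3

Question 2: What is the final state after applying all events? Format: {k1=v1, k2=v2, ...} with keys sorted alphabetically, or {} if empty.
Answer: {p=-3, q=14, r=3}

Derivation:
  after event 1 (t=10: DEL p): {}
  after event 2 (t=17: DEL r): {}
  after event 3 (t=22: SET r = 44): {r=44}
  after event 4 (t=28: SET p = -16): {p=-16, r=44}
  after event 5 (t=32: INC p by 9): {p=-7, r=44}
  after event 6 (t=34: INC r by 1): {p=-7, r=45}
  after event 7 (t=35: SET r = 40): {p=-7, r=40}
  after event 8 (t=39: DEC p by 10): {p=-17, r=40}
  after event 9 (t=47: INC q by 14): {p=-17, q=14, r=40}
  after event 10 (t=55: DEL r): {p=-17, q=14}
  after event 11 (t=56: INC p by 14): {p=-3, q=14}
  after event 12 (t=61: INC r by 3): {p=-3, q=14, r=3}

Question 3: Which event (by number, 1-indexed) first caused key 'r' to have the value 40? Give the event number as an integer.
Answer: 7

Derivation:
Looking for first event where r becomes 40:
  event 3: r = 44
  event 4: r = 44
  event 5: r = 44
  event 6: r = 45
  event 7: r 45 -> 40  <-- first match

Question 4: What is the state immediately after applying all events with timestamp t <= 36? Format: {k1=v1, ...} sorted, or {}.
Answer: {p=-7, r=40}

Derivation:
Apply events with t <= 36 (7 events):
  after event 1 (t=10: DEL p): {}
  after event 2 (t=17: DEL r): {}
  after event 3 (t=22: SET r = 44): {r=44}
  after event 4 (t=28: SET p = -16): {p=-16, r=44}
  after event 5 (t=32: INC p by 9): {p=-7, r=44}
  after event 6 (t=34: INC r by 1): {p=-7, r=45}
  after event 7 (t=35: SET r = 40): {p=-7, r=40}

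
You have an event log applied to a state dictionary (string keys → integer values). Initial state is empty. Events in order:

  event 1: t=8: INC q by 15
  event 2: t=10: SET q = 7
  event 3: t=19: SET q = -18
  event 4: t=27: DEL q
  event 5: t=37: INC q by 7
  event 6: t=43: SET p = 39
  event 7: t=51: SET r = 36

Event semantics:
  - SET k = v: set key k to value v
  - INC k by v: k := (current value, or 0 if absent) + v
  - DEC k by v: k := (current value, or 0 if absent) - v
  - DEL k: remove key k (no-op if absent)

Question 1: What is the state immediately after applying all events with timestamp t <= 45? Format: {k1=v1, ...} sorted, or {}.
Apply events with t <= 45 (6 events):
  after event 1 (t=8: INC q by 15): {q=15}
  after event 2 (t=10: SET q = 7): {q=7}
  after event 3 (t=19: SET q = -18): {q=-18}
  after event 4 (t=27: DEL q): {}
  after event 5 (t=37: INC q by 7): {q=7}
  after event 6 (t=43: SET p = 39): {p=39, q=7}

Answer: {p=39, q=7}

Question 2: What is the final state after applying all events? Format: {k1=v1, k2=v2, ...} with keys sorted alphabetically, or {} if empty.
Answer: {p=39, q=7, r=36}

Derivation:
  after event 1 (t=8: INC q by 15): {q=15}
  after event 2 (t=10: SET q = 7): {q=7}
  after event 3 (t=19: SET q = -18): {q=-18}
  after event 4 (t=27: DEL q): {}
  after event 5 (t=37: INC q by 7): {q=7}
  after event 6 (t=43: SET p = 39): {p=39, q=7}
  after event 7 (t=51: SET r = 36): {p=39, q=7, r=36}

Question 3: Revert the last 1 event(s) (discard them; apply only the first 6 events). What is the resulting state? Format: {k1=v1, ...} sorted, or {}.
Answer: {p=39, q=7}

Derivation:
Keep first 6 events (discard last 1):
  after event 1 (t=8: INC q by 15): {q=15}
  after event 2 (t=10: SET q = 7): {q=7}
  after event 3 (t=19: SET q = -18): {q=-18}
  after event 4 (t=27: DEL q): {}
  after event 5 (t=37: INC q by 7): {q=7}
  after event 6 (t=43: SET p = 39): {p=39, q=7}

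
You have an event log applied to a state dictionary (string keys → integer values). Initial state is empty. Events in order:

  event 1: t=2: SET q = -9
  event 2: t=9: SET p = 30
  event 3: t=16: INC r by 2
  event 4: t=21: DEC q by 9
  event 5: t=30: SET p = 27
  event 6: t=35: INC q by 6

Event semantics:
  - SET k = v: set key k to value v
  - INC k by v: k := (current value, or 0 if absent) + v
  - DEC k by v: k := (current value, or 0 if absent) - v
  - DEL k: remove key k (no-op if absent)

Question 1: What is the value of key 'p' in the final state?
Answer: 27

Derivation:
Track key 'p' through all 6 events:
  event 1 (t=2: SET q = -9): p unchanged
  event 2 (t=9: SET p = 30): p (absent) -> 30
  event 3 (t=16: INC r by 2): p unchanged
  event 4 (t=21: DEC q by 9): p unchanged
  event 5 (t=30: SET p = 27): p 30 -> 27
  event 6 (t=35: INC q by 6): p unchanged
Final: p = 27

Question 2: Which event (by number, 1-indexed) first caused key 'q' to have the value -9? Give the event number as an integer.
Looking for first event where q becomes -9:
  event 1: q (absent) -> -9  <-- first match

Answer: 1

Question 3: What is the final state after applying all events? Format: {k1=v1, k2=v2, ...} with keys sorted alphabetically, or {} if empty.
Answer: {p=27, q=-12, r=2}

Derivation:
  after event 1 (t=2: SET q = -9): {q=-9}
  after event 2 (t=9: SET p = 30): {p=30, q=-9}
  after event 3 (t=16: INC r by 2): {p=30, q=-9, r=2}
  after event 4 (t=21: DEC q by 9): {p=30, q=-18, r=2}
  after event 5 (t=30: SET p = 27): {p=27, q=-18, r=2}
  after event 6 (t=35: INC q by 6): {p=27, q=-12, r=2}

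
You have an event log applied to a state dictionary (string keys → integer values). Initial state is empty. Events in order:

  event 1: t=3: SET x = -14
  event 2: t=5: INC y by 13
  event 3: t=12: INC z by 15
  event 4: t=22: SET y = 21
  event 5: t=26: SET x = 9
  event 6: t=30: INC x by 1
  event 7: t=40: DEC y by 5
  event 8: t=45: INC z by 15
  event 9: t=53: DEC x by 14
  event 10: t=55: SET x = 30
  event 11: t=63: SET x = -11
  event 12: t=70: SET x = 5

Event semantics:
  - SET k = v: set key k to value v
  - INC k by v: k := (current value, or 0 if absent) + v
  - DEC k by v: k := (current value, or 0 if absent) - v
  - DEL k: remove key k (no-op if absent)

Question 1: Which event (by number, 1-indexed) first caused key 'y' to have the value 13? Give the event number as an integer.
Looking for first event where y becomes 13:
  event 2: y (absent) -> 13  <-- first match

Answer: 2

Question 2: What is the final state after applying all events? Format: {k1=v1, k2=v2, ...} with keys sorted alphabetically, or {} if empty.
Answer: {x=5, y=16, z=30}

Derivation:
  after event 1 (t=3: SET x = -14): {x=-14}
  after event 2 (t=5: INC y by 13): {x=-14, y=13}
  after event 3 (t=12: INC z by 15): {x=-14, y=13, z=15}
  after event 4 (t=22: SET y = 21): {x=-14, y=21, z=15}
  after event 5 (t=26: SET x = 9): {x=9, y=21, z=15}
  after event 6 (t=30: INC x by 1): {x=10, y=21, z=15}
  after event 7 (t=40: DEC y by 5): {x=10, y=16, z=15}
  after event 8 (t=45: INC z by 15): {x=10, y=16, z=30}
  after event 9 (t=53: DEC x by 14): {x=-4, y=16, z=30}
  after event 10 (t=55: SET x = 30): {x=30, y=16, z=30}
  after event 11 (t=63: SET x = -11): {x=-11, y=16, z=30}
  after event 12 (t=70: SET x = 5): {x=5, y=16, z=30}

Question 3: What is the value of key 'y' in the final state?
Track key 'y' through all 12 events:
  event 1 (t=3: SET x = -14): y unchanged
  event 2 (t=5: INC y by 13): y (absent) -> 13
  event 3 (t=12: INC z by 15): y unchanged
  event 4 (t=22: SET y = 21): y 13 -> 21
  event 5 (t=26: SET x = 9): y unchanged
  event 6 (t=30: INC x by 1): y unchanged
  event 7 (t=40: DEC y by 5): y 21 -> 16
  event 8 (t=45: INC z by 15): y unchanged
  event 9 (t=53: DEC x by 14): y unchanged
  event 10 (t=55: SET x = 30): y unchanged
  event 11 (t=63: SET x = -11): y unchanged
  event 12 (t=70: SET x = 5): y unchanged
Final: y = 16

Answer: 16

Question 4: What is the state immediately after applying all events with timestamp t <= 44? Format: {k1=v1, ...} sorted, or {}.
Apply events with t <= 44 (7 events):
  after event 1 (t=3: SET x = -14): {x=-14}
  after event 2 (t=5: INC y by 13): {x=-14, y=13}
  after event 3 (t=12: INC z by 15): {x=-14, y=13, z=15}
  after event 4 (t=22: SET y = 21): {x=-14, y=21, z=15}
  after event 5 (t=26: SET x = 9): {x=9, y=21, z=15}
  after event 6 (t=30: INC x by 1): {x=10, y=21, z=15}
  after event 7 (t=40: DEC y by 5): {x=10, y=16, z=15}

Answer: {x=10, y=16, z=15}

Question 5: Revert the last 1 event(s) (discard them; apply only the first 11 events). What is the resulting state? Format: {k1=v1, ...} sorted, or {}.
Answer: {x=-11, y=16, z=30}

Derivation:
Keep first 11 events (discard last 1):
  after event 1 (t=3: SET x = -14): {x=-14}
  after event 2 (t=5: INC y by 13): {x=-14, y=13}
  after event 3 (t=12: INC z by 15): {x=-14, y=13, z=15}
  after event 4 (t=22: SET y = 21): {x=-14, y=21, z=15}
  after event 5 (t=26: SET x = 9): {x=9, y=21, z=15}
  after event 6 (t=30: INC x by 1): {x=10, y=21, z=15}
  after event 7 (t=40: DEC y by 5): {x=10, y=16, z=15}
  after event 8 (t=45: INC z by 15): {x=10, y=16, z=30}
  after event 9 (t=53: DEC x by 14): {x=-4, y=16, z=30}
  after event 10 (t=55: SET x = 30): {x=30, y=16, z=30}
  after event 11 (t=63: SET x = -11): {x=-11, y=16, z=30}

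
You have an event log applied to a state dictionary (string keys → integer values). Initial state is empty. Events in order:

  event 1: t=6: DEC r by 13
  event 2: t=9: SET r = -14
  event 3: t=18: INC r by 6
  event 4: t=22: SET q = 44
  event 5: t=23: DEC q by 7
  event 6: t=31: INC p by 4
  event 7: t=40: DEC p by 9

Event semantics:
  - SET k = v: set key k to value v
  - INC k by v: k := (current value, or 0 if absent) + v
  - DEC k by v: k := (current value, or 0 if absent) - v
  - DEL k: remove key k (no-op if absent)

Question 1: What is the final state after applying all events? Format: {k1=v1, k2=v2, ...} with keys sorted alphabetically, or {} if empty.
  after event 1 (t=6: DEC r by 13): {r=-13}
  after event 2 (t=9: SET r = -14): {r=-14}
  after event 3 (t=18: INC r by 6): {r=-8}
  after event 4 (t=22: SET q = 44): {q=44, r=-8}
  after event 5 (t=23: DEC q by 7): {q=37, r=-8}
  after event 6 (t=31: INC p by 4): {p=4, q=37, r=-8}
  after event 7 (t=40: DEC p by 9): {p=-5, q=37, r=-8}

Answer: {p=-5, q=37, r=-8}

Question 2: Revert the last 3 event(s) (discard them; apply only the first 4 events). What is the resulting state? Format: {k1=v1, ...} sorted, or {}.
Answer: {q=44, r=-8}

Derivation:
Keep first 4 events (discard last 3):
  after event 1 (t=6: DEC r by 13): {r=-13}
  after event 2 (t=9: SET r = -14): {r=-14}
  after event 3 (t=18: INC r by 6): {r=-8}
  after event 4 (t=22: SET q = 44): {q=44, r=-8}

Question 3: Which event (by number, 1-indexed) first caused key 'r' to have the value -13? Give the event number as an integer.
Answer: 1

Derivation:
Looking for first event where r becomes -13:
  event 1: r (absent) -> -13  <-- first match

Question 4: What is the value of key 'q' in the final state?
Track key 'q' through all 7 events:
  event 1 (t=6: DEC r by 13): q unchanged
  event 2 (t=9: SET r = -14): q unchanged
  event 3 (t=18: INC r by 6): q unchanged
  event 4 (t=22: SET q = 44): q (absent) -> 44
  event 5 (t=23: DEC q by 7): q 44 -> 37
  event 6 (t=31: INC p by 4): q unchanged
  event 7 (t=40: DEC p by 9): q unchanged
Final: q = 37

Answer: 37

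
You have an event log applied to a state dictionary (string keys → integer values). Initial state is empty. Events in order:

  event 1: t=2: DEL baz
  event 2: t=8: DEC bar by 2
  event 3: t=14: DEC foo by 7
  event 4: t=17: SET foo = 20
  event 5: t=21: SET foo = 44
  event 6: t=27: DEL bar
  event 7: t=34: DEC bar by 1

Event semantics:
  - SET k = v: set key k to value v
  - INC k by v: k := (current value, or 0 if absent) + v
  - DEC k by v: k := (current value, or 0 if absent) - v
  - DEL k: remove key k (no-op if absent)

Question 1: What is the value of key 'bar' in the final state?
Track key 'bar' through all 7 events:
  event 1 (t=2: DEL baz): bar unchanged
  event 2 (t=8: DEC bar by 2): bar (absent) -> -2
  event 3 (t=14: DEC foo by 7): bar unchanged
  event 4 (t=17: SET foo = 20): bar unchanged
  event 5 (t=21: SET foo = 44): bar unchanged
  event 6 (t=27: DEL bar): bar -2 -> (absent)
  event 7 (t=34: DEC bar by 1): bar (absent) -> -1
Final: bar = -1

Answer: -1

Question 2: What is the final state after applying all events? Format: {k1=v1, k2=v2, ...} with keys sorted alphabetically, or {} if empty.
Answer: {bar=-1, foo=44}

Derivation:
  after event 1 (t=2: DEL baz): {}
  after event 2 (t=8: DEC bar by 2): {bar=-2}
  after event 3 (t=14: DEC foo by 7): {bar=-2, foo=-7}
  after event 4 (t=17: SET foo = 20): {bar=-2, foo=20}
  after event 5 (t=21: SET foo = 44): {bar=-2, foo=44}
  after event 6 (t=27: DEL bar): {foo=44}
  after event 7 (t=34: DEC bar by 1): {bar=-1, foo=44}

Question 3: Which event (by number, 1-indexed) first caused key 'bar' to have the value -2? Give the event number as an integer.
Looking for first event where bar becomes -2:
  event 2: bar (absent) -> -2  <-- first match

Answer: 2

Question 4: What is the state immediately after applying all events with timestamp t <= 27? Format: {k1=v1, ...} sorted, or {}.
Apply events with t <= 27 (6 events):
  after event 1 (t=2: DEL baz): {}
  after event 2 (t=8: DEC bar by 2): {bar=-2}
  after event 3 (t=14: DEC foo by 7): {bar=-2, foo=-7}
  after event 4 (t=17: SET foo = 20): {bar=-2, foo=20}
  after event 5 (t=21: SET foo = 44): {bar=-2, foo=44}
  after event 6 (t=27: DEL bar): {foo=44}

Answer: {foo=44}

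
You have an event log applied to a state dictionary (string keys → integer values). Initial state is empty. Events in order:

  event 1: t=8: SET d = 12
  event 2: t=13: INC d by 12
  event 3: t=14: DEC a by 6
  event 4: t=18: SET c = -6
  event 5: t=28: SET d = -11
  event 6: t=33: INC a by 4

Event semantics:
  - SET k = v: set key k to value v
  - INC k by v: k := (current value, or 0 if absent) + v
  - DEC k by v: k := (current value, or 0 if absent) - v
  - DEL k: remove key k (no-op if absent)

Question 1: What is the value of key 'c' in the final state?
Track key 'c' through all 6 events:
  event 1 (t=8: SET d = 12): c unchanged
  event 2 (t=13: INC d by 12): c unchanged
  event 3 (t=14: DEC a by 6): c unchanged
  event 4 (t=18: SET c = -6): c (absent) -> -6
  event 5 (t=28: SET d = -11): c unchanged
  event 6 (t=33: INC a by 4): c unchanged
Final: c = -6

Answer: -6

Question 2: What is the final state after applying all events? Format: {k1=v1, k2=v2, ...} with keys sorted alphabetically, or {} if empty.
  after event 1 (t=8: SET d = 12): {d=12}
  after event 2 (t=13: INC d by 12): {d=24}
  after event 3 (t=14: DEC a by 6): {a=-6, d=24}
  after event 4 (t=18: SET c = -6): {a=-6, c=-6, d=24}
  after event 5 (t=28: SET d = -11): {a=-6, c=-6, d=-11}
  after event 6 (t=33: INC a by 4): {a=-2, c=-6, d=-11}

Answer: {a=-2, c=-6, d=-11}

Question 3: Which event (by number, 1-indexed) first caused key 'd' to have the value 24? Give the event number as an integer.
Looking for first event where d becomes 24:
  event 1: d = 12
  event 2: d 12 -> 24  <-- first match

Answer: 2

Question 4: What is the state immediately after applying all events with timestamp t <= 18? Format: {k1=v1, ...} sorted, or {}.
Answer: {a=-6, c=-6, d=24}

Derivation:
Apply events with t <= 18 (4 events):
  after event 1 (t=8: SET d = 12): {d=12}
  after event 2 (t=13: INC d by 12): {d=24}
  after event 3 (t=14: DEC a by 6): {a=-6, d=24}
  after event 4 (t=18: SET c = -6): {a=-6, c=-6, d=24}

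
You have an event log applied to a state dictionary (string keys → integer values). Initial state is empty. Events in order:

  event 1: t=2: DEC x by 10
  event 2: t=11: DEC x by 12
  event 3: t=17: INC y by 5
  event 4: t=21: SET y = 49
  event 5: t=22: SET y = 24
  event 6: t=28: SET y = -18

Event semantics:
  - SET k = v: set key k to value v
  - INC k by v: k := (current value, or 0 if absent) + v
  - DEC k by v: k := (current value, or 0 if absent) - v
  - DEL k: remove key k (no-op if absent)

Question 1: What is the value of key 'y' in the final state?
Track key 'y' through all 6 events:
  event 1 (t=2: DEC x by 10): y unchanged
  event 2 (t=11: DEC x by 12): y unchanged
  event 3 (t=17: INC y by 5): y (absent) -> 5
  event 4 (t=21: SET y = 49): y 5 -> 49
  event 5 (t=22: SET y = 24): y 49 -> 24
  event 6 (t=28: SET y = -18): y 24 -> -18
Final: y = -18

Answer: -18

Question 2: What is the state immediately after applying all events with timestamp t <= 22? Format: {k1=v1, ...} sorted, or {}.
Apply events with t <= 22 (5 events):
  after event 1 (t=2: DEC x by 10): {x=-10}
  after event 2 (t=11: DEC x by 12): {x=-22}
  after event 3 (t=17: INC y by 5): {x=-22, y=5}
  after event 4 (t=21: SET y = 49): {x=-22, y=49}
  after event 5 (t=22: SET y = 24): {x=-22, y=24}

Answer: {x=-22, y=24}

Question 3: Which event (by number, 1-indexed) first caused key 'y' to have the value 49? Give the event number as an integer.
Answer: 4

Derivation:
Looking for first event where y becomes 49:
  event 3: y = 5
  event 4: y 5 -> 49  <-- first match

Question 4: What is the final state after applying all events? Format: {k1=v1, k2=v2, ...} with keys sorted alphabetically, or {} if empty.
  after event 1 (t=2: DEC x by 10): {x=-10}
  after event 2 (t=11: DEC x by 12): {x=-22}
  after event 3 (t=17: INC y by 5): {x=-22, y=5}
  after event 4 (t=21: SET y = 49): {x=-22, y=49}
  after event 5 (t=22: SET y = 24): {x=-22, y=24}
  after event 6 (t=28: SET y = -18): {x=-22, y=-18}

Answer: {x=-22, y=-18}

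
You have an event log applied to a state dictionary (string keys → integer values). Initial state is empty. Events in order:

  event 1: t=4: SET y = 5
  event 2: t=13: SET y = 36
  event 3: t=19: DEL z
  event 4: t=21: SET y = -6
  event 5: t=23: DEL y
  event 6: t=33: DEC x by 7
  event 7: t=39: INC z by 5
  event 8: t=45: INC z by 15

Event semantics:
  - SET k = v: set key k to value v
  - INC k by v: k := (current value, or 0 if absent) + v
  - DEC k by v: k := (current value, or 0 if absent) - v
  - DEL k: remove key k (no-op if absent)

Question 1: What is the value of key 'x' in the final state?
Track key 'x' through all 8 events:
  event 1 (t=4: SET y = 5): x unchanged
  event 2 (t=13: SET y = 36): x unchanged
  event 3 (t=19: DEL z): x unchanged
  event 4 (t=21: SET y = -6): x unchanged
  event 5 (t=23: DEL y): x unchanged
  event 6 (t=33: DEC x by 7): x (absent) -> -7
  event 7 (t=39: INC z by 5): x unchanged
  event 8 (t=45: INC z by 15): x unchanged
Final: x = -7

Answer: -7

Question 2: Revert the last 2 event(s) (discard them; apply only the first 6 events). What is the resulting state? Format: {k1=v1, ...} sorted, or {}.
Answer: {x=-7}

Derivation:
Keep first 6 events (discard last 2):
  after event 1 (t=4: SET y = 5): {y=5}
  after event 2 (t=13: SET y = 36): {y=36}
  after event 3 (t=19: DEL z): {y=36}
  after event 4 (t=21: SET y = -6): {y=-6}
  after event 5 (t=23: DEL y): {}
  after event 6 (t=33: DEC x by 7): {x=-7}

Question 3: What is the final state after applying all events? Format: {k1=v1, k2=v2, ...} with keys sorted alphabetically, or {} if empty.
  after event 1 (t=4: SET y = 5): {y=5}
  after event 2 (t=13: SET y = 36): {y=36}
  after event 3 (t=19: DEL z): {y=36}
  after event 4 (t=21: SET y = -6): {y=-6}
  after event 5 (t=23: DEL y): {}
  after event 6 (t=33: DEC x by 7): {x=-7}
  after event 7 (t=39: INC z by 5): {x=-7, z=5}
  after event 8 (t=45: INC z by 15): {x=-7, z=20}

Answer: {x=-7, z=20}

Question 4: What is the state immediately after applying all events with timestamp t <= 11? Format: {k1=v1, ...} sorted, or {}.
Apply events with t <= 11 (1 events):
  after event 1 (t=4: SET y = 5): {y=5}

Answer: {y=5}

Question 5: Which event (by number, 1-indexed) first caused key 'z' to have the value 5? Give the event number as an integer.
Answer: 7

Derivation:
Looking for first event where z becomes 5:
  event 7: z (absent) -> 5  <-- first match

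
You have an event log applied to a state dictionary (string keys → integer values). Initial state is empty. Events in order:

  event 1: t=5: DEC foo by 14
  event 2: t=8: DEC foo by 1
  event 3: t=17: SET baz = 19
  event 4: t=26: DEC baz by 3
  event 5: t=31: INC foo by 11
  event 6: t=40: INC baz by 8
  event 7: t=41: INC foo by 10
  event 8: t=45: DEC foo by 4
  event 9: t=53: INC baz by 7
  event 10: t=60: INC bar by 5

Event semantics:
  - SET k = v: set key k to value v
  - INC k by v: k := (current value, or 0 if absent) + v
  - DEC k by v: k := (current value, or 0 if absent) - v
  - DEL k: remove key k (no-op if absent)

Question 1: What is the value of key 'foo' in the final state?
Track key 'foo' through all 10 events:
  event 1 (t=5: DEC foo by 14): foo (absent) -> -14
  event 2 (t=8: DEC foo by 1): foo -14 -> -15
  event 3 (t=17: SET baz = 19): foo unchanged
  event 4 (t=26: DEC baz by 3): foo unchanged
  event 5 (t=31: INC foo by 11): foo -15 -> -4
  event 6 (t=40: INC baz by 8): foo unchanged
  event 7 (t=41: INC foo by 10): foo -4 -> 6
  event 8 (t=45: DEC foo by 4): foo 6 -> 2
  event 9 (t=53: INC baz by 7): foo unchanged
  event 10 (t=60: INC bar by 5): foo unchanged
Final: foo = 2

Answer: 2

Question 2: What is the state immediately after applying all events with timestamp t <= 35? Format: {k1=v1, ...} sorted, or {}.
Apply events with t <= 35 (5 events):
  after event 1 (t=5: DEC foo by 14): {foo=-14}
  after event 2 (t=8: DEC foo by 1): {foo=-15}
  after event 3 (t=17: SET baz = 19): {baz=19, foo=-15}
  after event 4 (t=26: DEC baz by 3): {baz=16, foo=-15}
  after event 5 (t=31: INC foo by 11): {baz=16, foo=-4}

Answer: {baz=16, foo=-4}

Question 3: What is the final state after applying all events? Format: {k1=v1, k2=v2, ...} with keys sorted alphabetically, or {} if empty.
  after event 1 (t=5: DEC foo by 14): {foo=-14}
  after event 2 (t=8: DEC foo by 1): {foo=-15}
  after event 3 (t=17: SET baz = 19): {baz=19, foo=-15}
  after event 4 (t=26: DEC baz by 3): {baz=16, foo=-15}
  after event 5 (t=31: INC foo by 11): {baz=16, foo=-4}
  after event 6 (t=40: INC baz by 8): {baz=24, foo=-4}
  after event 7 (t=41: INC foo by 10): {baz=24, foo=6}
  after event 8 (t=45: DEC foo by 4): {baz=24, foo=2}
  after event 9 (t=53: INC baz by 7): {baz=31, foo=2}
  after event 10 (t=60: INC bar by 5): {bar=5, baz=31, foo=2}

Answer: {bar=5, baz=31, foo=2}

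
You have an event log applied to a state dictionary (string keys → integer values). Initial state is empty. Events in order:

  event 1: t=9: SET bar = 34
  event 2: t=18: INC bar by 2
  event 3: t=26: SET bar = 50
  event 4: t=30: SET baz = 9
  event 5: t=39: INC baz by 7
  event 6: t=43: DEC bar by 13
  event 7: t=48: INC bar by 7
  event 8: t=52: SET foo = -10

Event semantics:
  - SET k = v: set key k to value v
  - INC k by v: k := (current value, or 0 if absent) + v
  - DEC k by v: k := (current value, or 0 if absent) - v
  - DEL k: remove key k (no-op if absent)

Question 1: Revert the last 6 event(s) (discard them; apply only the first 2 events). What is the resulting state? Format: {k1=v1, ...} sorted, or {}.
Keep first 2 events (discard last 6):
  after event 1 (t=9: SET bar = 34): {bar=34}
  after event 2 (t=18: INC bar by 2): {bar=36}

Answer: {bar=36}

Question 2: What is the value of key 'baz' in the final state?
Track key 'baz' through all 8 events:
  event 1 (t=9: SET bar = 34): baz unchanged
  event 2 (t=18: INC bar by 2): baz unchanged
  event 3 (t=26: SET bar = 50): baz unchanged
  event 4 (t=30: SET baz = 9): baz (absent) -> 9
  event 5 (t=39: INC baz by 7): baz 9 -> 16
  event 6 (t=43: DEC bar by 13): baz unchanged
  event 7 (t=48: INC bar by 7): baz unchanged
  event 8 (t=52: SET foo = -10): baz unchanged
Final: baz = 16

Answer: 16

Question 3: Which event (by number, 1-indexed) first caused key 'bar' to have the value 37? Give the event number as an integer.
Answer: 6

Derivation:
Looking for first event where bar becomes 37:
  event 1: bar = 34
  event 2: bar = 36
  event 3: bar = 50
  event 4: bar = 50
  event 5: bar = 50
  event 6: bar 50 -> 37  <-- first match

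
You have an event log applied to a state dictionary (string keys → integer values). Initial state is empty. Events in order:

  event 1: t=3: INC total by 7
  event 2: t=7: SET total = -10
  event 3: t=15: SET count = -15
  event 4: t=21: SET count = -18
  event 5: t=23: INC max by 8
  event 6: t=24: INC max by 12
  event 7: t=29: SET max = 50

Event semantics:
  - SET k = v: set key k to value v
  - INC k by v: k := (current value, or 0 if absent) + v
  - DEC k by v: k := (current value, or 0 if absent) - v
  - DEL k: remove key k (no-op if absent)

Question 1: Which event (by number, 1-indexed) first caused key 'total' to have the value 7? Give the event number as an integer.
Answer: 1

Derivation:
Looking for first event where total becomes 7:
  event 1: total (absent) -> 7  <-- first match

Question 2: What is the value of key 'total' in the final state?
Answer: -10

Derivation:
Track key 'total' through all 7 events:
  event 1 (t=3: INC total by 7): total (absent) -> 7
  event 2 (t=7: SET total = -10): total 7 -> -10
  event 3 (t=15: SET count = -15): total unchanged
  event 4 (t=21: SET count = -18): total unchanged
  event 5 (t=23: INC max by 8): total unchanged
  event 6 (t=24: INC max by 12): total unchanged
  event 7 (t=29: SET max = 50): total unchanged
Final: total = -10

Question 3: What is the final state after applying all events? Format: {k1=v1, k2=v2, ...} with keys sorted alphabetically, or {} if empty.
Answer: {count=-18, max=50, total=-10}

Derivation:
  after event 1 (t=3: INC total by 7): {total=7}
  after event 2 (t=7: SET total = -10): {total=-10}
  after event 3 (t=15: SET count = -15): {count=-15, total=-10}
  after event 4 (t=21: SET count = -18): {count=-18, total=-10}
  after event 5 (t=23: INC max by 8): {count=-18, max=8, total=-10}
  after event 6 (t=24: INC max by 12): {count=-18, max=20, total=-10}
  after event 7 (t=29: SET max = 50): {count=-18, max=50, total=-10}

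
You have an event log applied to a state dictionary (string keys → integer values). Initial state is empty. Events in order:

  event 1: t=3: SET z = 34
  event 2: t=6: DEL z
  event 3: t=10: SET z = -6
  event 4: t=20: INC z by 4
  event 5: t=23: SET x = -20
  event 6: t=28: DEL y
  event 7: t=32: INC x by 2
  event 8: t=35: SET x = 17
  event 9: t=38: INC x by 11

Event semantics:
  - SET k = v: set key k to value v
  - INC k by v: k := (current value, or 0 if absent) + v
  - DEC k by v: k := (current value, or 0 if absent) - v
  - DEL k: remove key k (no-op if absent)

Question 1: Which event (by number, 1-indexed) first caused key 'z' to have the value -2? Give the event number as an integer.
Answer: 4

Derivation:
Looking for first event where z becomes -2:
  event 1: z = 34
  event 2: z = (absent)
  event 3: z = -6
  event 4: z -6 -> -2  <-- first match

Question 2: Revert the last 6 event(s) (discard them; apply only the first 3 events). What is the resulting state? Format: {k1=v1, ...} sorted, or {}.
Keep first 3 events (discard last 6):
  after event 1 (t=3: SET z = 34): {z=34}
  after event 2 (t=6: DEL z): {}
  after event 3 (t=10: SET z = -6): {z=-6}

Answer: {z=-6}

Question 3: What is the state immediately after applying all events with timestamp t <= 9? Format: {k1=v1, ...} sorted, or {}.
Answer: {}

Derivation:
Apply events with t <= 9 (2 events):
  after event 1 (t=3: SET z = 34): {z=34}
  after event 2 (t=6: DEL z): {}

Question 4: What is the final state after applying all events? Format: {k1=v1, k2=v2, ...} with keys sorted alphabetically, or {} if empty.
Answer: {x=28, z=-2}

Derivation:
  after event 1 (t=3: SET z = 34): {z=34}
  after event 2 (t=6: DEL z): {}
  after event 3 (t=10: SET z = -6): {z=-6}
  after event 4 (t=20: INC z by 4): {z=-2}
  after event 5 (t=23: SET x = -20): {x=-20, z=-2}
  after event 6 (t=28: DEL y): {x=-20, z=-2}
  after event 7 (t=32: INC x by 2): {x=-18, z=-2}
  after event 8 (t=35: SET x = 17): {x=17, z=-2}
  after event 9 (t=38: INC x by 11): {x=28, z=-2}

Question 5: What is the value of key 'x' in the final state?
Answer: 28

Derivation:
Track key 'x' through all 9 events:
  event 1 (t=3: SET z = 34): x unchanged
  event 2 (t=6: DEL z): x unchanged
  event 3 (t=10: SET z = -6): x unchanged
  event 4 (t=20: INC z by 4): x unchanged
  event 5 (t=23: SET x = -20): x (absent) -> -20
  event 6 (t=28: DEL y): x unchanged
  event 7 (t=32: INC x by 2): x -20 -> -18
  event 8 (t=35: SET x = 17): x -18 -> 17
  event 9 (t=38: INC x by 11): x 17 -> 28
Final: x = 28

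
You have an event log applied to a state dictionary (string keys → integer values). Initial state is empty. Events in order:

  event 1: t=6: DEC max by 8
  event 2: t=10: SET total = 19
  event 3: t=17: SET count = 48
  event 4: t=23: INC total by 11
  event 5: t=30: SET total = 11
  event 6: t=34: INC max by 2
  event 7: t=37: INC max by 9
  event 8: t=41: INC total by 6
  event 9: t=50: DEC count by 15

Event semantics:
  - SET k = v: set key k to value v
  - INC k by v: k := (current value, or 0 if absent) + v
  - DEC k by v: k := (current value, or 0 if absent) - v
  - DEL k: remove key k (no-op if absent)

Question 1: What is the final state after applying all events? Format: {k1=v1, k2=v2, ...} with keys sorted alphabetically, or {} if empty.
  after event 1 (t=6: DEC max by 8): {max=-8}
  after event 2 (t=10: SET total = 19): {max=-8, total=19}
  after event 3 (t=17: SET count = 48): {count=48, max=-8, total=19}
  after event 4 (t=23: INC total by 11): {count=48, max=-8, total=30}
  after event 5 (t=30: SET total = 11): {count=48, max=-8, total=11}
  after event 6 (t=34: INC max by 2): {count=48, max=-6, total=11}
  after event 7 (t=37: INC max by 9): {count=48, max=3, total=11}
  after event 8 (t=41: INC total by 6): {count=48, max=3, total=17}
  after event 9 (t=50: DEC count by 15): {count=33, max=3, total=17}

Answer: {count=33, max=3, total=17}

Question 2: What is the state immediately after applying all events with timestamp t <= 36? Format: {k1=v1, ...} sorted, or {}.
Answer: {count=48, max=-6, total=11}

Derivation:
Apply events with t <= 36 (6 events):
  after event 1 (t=6: DEC max by 8): {max=-8}
  after event 2 (t=10: SET total = 19): {max=-8, total=19}
  after event 3 (t=17: SET count = 48): {count=48, max=-8, total=19}
  after event 4 (t=23: INC total by 11): {count=48, max=-8, total=30}
  after event 5 (t=30: SET total = 11): {count=48, max=-8, total=11}
  after event 6 (t=34: INC max by 2): {count=48, max=-6, total=11}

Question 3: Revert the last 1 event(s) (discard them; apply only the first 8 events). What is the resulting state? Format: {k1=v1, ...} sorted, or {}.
Answer: {count=48, max=3, total=17}

Derivation:
Keep first 8 events (discard last 1):
  after event 1 (t=6: DEC max by 8): {max=-8}
  after event 2 (t=10: SET total = 19): {max=-8, total=19}
  after event 3 (t=17: SET count = 48): {count=48, max=-8, total=19}
  after event 4 (t=23: INC total by 11): {count=48, max=-8, total=30}
  after event 5 (t=30: SET total = 11): {count=48, max=-8, total=11}
  after event 6 (t=34: INC max by 2): {count=48, max=-6, total=11}
  after event 7 (t=37: INC max by 9): {count=48, max=3, total=11}
  after event 8 (t=41: INC total by 6): {count=48, max=3, total=17}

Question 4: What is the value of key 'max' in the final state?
Track key 'max' through all 9 events:
  event 1 (t=6: DEC max by 8): max (absent) -> -8
  event 2 (t=10: SET total = 19): max unchanged
  event 3 (t=17: SET count = 48): max unchanged
  event 4 (t=23: INC total by 11): max unchanged
  event 5 (t=30: SET total = 11): max unchanged
  event 6 (t=34: INC max by 2): max -8 -> -6
  event 7 (t=37: INC max by 9): max -6 -> 3
  event 8 (t=41: INC total by 6): max unchanged
  event 9 (t=50: DEC count by 15): max unchanged
Final: max = 3

Answer: 3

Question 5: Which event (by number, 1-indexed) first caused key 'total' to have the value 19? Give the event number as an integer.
Looking for first event where total becomes 19:
  event 2: total (absent) -> 19  <-- first match

Answer: 2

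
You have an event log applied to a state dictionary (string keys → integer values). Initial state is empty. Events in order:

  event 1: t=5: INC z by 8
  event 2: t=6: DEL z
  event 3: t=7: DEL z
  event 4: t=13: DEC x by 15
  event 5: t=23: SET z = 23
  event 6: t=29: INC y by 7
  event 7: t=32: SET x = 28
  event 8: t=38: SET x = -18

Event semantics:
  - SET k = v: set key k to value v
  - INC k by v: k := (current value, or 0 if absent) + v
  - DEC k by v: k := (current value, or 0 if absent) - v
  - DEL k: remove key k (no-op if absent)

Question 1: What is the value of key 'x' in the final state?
Track key 'x' through all 8 events:
  event 1 (t=5: INC z by 8): x unchanged
  event 2 (t=6: DEL z): x unchanged
  event 3 (t=7: DEL z): x unchanged
  event 4 (t=13: DEC x by 15): x (absent) -> -15
  event 5 (t=23: SET z = 23): x unchanged
  event 6 (t=29: INC y by 7): x unchanged
  event 7 (t=32: SET x = 28): x -15 -> 28
  event 8 (t=38: SET x = -18): x 28 -> -18
Final: x = -18

Answer: -18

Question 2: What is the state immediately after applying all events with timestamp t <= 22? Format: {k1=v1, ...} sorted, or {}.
Apply events with t <= 22 (4 events):
  after event 1 (t=5: INC z by 8): {z=8}
  after event 2 (t=6: DEL z): {}
  after event 3 (t=7: DEL z): {}
  after event 4 (t=13: DEC x by 15): {x=-15}

Answer: {x=-15}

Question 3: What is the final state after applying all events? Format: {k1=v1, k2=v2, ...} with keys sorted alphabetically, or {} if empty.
Answer: {x=-18, y=7, z=23}

Derivation:
  after event 1 (t=5: INC z by 8): {z=8}
  after event 2 (t=6: DEL z): {}
  after event 3 (t=7: DEL z): {}
  after event 4 (t=13: DEC x by 15): {x=-15}
  after event 5 (t=23: SET z = 23): {x=-15, z=23}
  after event 6 (t=29: INC y by 7): {x=-15, y=7, z=23}
  after event 7 (t=32: SET x = 28): {x=28, y=7, z=23}
  after event 8 (t=38: SET x = -18): {x=-18, y=7, z=23}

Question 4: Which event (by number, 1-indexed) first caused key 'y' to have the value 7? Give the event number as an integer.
Answer: 6

Derivation:
Looking for first event where y becomes 7:
  event 6: y (absent) -> 7  <-- first match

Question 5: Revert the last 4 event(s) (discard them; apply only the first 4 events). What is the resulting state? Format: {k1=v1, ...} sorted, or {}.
Answer: {x=-15}

Derivation:
Keep first 4 events (discard last 4):
  after event 1 (t=5: INC z by 8): {z=8}
  after event 2 (t=6: DEL z): {}
  after event 3 (t=7: DEL z): {}
  after event 4 (t=13: DEC x by 15): {x=-15}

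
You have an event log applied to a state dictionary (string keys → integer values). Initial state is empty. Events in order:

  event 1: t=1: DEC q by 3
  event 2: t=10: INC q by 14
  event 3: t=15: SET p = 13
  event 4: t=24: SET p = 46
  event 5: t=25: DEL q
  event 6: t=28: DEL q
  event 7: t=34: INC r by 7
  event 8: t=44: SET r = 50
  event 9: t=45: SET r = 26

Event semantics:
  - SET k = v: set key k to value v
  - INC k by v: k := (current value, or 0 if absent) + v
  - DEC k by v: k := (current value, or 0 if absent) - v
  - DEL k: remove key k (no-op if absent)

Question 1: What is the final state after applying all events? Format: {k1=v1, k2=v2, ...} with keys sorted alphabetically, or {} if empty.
Answer: {p=46, r=26}

Derivation:
  after event 1 (t=1: DEC q by 3): {q=-3}
  after event 2 (t=10: INC q by 14): {q=11}
  after event 3 (t=15: SET p = 13): {p=13, q=11}
  after event 4 (t=24: SET p = 46): {p=46, q=11}
  after event 5 (t=25: DEL q): {p=46}
  after event 6 (t=28: DEL q): {p=46}
  after event 7 (t=34: INC r by 7): {p=46, r=7}
  after event 8 (t=44: SET r = 50): {p=46, r=50}
  after event 9 (t=45: SET r = 26): {p=46, r=26}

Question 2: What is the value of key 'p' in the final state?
Answer: 46

Derivation:
Track key 'p' through all 9 events:
  event 1 (t=1: DEC q by 3): p unchanged
  event 2 (t=10: INC q by 14): p unchanged
  event 3 (t=15: SET p = 13): p (absent) -> 13
  event 4 (t=24: SET p = 46): p 13 -> 46
  event 5 (t=25: DEL q): p unchanged
  event 6 (t=28: DEL q): p unchanged
  event 7 (t=34: INC r by 7): p unchanged
  event 8 (t=44: SET r = 50): p unchanged
  event 9 (t=45: SET r = 26): p unchanged
Final: p = 46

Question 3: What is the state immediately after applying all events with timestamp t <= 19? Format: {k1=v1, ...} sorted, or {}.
Answer: {p=13, q=11}

Derivation:
Apply events with t <= 19 (3 events):
  after event 1 (t=1: DEC q by 3): {q=-3}
  after event 2 (t=10: INC q by 14): {q=11}
  after event 3 (t=15: SET p = 13): {p=13, q=11}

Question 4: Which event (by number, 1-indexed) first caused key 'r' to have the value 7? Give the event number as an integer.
Answer: 7

Derivation:
Looking for first event where r becomes 7:
  event 7: r (absent) -> 7  <-- first match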